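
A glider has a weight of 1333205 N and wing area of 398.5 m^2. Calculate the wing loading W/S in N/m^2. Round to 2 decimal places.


Step 1: Wing loading = W / S = 1333205 / 398.5
Step 2: Wing loading = 3345.56 N/m^2

3345.56


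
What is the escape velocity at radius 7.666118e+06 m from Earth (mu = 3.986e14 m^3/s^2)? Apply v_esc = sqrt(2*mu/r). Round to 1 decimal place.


Step 1: 2*mu/r = 2 * 3.986e14 / 7.666118e+06 = 103990050.7662
Step 2: v_esc = sqrt(103990050.7662) = 10197.6 m/s

10197.6


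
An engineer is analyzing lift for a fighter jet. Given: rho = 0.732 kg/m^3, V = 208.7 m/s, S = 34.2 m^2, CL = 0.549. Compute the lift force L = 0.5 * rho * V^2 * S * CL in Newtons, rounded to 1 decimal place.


Step 1: Calculate dynamic pressure q = 0.5 * 0.732 * 208.7^2 = 0.5 * 0.732 * 43555.69 = 15941.3825 Pa
Step 2: Multiply by wing area and lift coefficient: L = 15941.3825 * 34.2 * 0.549
Step 3: L = 545195.2829 * 0.549 = 299312.2 N

299312.2


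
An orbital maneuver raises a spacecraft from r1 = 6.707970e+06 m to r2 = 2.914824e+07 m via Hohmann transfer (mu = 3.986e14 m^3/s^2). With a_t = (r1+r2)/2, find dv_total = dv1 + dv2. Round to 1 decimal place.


Step 1: Transfer semi-major axis a_t = (6.707970e+06 + 2.914824e+07) / 2 = 1.792810e+07 m
Step 2: v1 (circular at r1) = sqrt(mu/r1) = 7708.56 m/s
Step 3: v_t1 = sqrt(mu*(2/r1 - 1/a_t)) = 9829.06 m/s
Step 4: dv1 = |9829.06 - 7708.56| = 2120.5 m/s
Step 5: v2 (circular at r2) = 3697.96 m/s, v_t2 = 2261.99 m/s
Step 6: dv2 = |3697.96 - 2261.99| = 1435.97 m/s
Step 7: Total delta-v = 2120.5 + 1435.97 = 3556.5 m/s

3556.5


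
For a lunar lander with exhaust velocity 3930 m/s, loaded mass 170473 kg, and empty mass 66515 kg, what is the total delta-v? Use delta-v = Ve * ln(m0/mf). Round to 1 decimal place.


Step 1: Mass ratio m0/mf = 170473 / 66515 = 2.562926
Step 2: ln(2.562926) = 0.941149
Step 3: delta-v = 3930 * 0.941149 = 3698.7 m/s

3698.7


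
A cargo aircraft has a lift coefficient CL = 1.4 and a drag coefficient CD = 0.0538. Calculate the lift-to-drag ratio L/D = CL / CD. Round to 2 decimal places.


Step 1: L/D = CL / CD = 1.4 / 0.0538
Step 2: L/D = 26.02

26.02


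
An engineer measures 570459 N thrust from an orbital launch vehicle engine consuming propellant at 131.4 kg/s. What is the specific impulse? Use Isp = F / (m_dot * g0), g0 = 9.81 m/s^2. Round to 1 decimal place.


Step 1: m_dot * g0 = 131.4 * 9.81 = 1289.03
Step 2: Isp = 570459 / 1289.03 = 442.5 s

442.5


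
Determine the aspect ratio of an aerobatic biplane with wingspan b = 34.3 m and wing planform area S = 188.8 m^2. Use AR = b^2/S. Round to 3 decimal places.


Step 1: b^2 = 34.3^2 = 1176.49
Step 2: AR = 1176.49 / 188.8 = 6.231

6.231


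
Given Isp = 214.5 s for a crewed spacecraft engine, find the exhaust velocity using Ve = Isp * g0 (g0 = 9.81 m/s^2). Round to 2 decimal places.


Step 1: Ve = Isp * g0 = 214.5 * 9.81
Step 2: Ve = 2104.25 m/s

2104.25


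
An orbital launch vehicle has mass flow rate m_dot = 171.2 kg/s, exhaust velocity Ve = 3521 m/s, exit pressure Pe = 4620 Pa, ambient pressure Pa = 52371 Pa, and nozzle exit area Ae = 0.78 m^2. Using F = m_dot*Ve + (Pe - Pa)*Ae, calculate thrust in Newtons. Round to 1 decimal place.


Step 1: Momentum thrust = m_dot * Ve = 171.2 * 3521 = 602795.2 N
Step 2: Pressure thrust = (Pe - Pa) * Ae = (4620 - 52371) * 0.78 = -37245.78 N
Step 3: Total thrust F = 602795.2 + -37245.78 = 565549.4 N

565549.4


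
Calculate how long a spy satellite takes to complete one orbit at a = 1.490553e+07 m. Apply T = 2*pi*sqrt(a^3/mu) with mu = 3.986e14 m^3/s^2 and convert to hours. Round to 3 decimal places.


Step 1: a^3 / mu = 3.311634e+21 / 3.986e14 = 8.308162e+06
Step 2: sqrt(8.308162e+06) = 2882.3883 s
Step 3: T = 2*pi * 2882.3883 = 18110.58 s
Step 4: T in hours = 18110.58 / 3600 = 5.031 hours

5.031


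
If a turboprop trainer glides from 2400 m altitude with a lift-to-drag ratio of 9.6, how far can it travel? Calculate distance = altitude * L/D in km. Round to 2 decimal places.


Step 1: Glide distance = altitude * L/D = 2400 * 9.6 = 23040.0 m
Step 2: Convert to km: 23040.0 / 1000 = 23.04 km

23.04


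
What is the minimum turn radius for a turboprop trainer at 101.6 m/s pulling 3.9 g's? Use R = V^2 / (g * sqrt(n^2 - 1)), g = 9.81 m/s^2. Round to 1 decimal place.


Step 1: V^2 = 101.6^2 = 10322.56
Step 2: n^2 - 1 = 3.9^2 - 1 = 14.21
Step 3: sqrt(14.21) = 3.769615
Step 4: R = 10322.56 / (9.81 * 3.769615) = 279.1 m

279.1


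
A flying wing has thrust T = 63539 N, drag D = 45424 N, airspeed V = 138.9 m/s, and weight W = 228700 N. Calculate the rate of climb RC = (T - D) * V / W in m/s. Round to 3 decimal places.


Step 1: Excess thrust = T - D = 63539 - 45424 = 18115 N
Step 2: Excess power = 18115 * 138.9 = 2516173.5 W
Step 3: RC = 2516173.5 / 228700 = 11.002 m/s

11.002


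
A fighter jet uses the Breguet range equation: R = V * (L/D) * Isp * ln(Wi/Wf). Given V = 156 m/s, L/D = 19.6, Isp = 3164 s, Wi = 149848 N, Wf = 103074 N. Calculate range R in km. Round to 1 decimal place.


Step 1: Coefficient = V * (L/D) * Isp = 156 * 19.6 * 3164 = 9674246.4 m
Step 2: Wi/Wf = 149848 / 103074 = 1.45379
Step 3: ln(1.45379) = 0.374174
Step 4: R = 9674246.4 * 0.374174 = 3619854.1 m = 3619.9 km

3619.9


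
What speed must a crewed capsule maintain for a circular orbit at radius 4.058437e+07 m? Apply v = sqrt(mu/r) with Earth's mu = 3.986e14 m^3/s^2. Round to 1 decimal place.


Step 1: mu / r = 3.986e14 / 4.058437e+07 = 9821515.0315
Step 2: v = sqrt(9821515.0315) = 3133.9 m/s

3133.9


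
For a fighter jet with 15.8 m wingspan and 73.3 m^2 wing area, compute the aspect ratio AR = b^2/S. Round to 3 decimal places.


Step 1: b^2 = 15.8^2 = 249.64
Step 2: AR = 249.64 / 73.3 = 3.406

3.406


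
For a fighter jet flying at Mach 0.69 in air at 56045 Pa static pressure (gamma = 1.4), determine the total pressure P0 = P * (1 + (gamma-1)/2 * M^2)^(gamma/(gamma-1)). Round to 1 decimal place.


Step 1: (gamma-1)/2 * M^2 = 0.2 * 0.4761 = 0.09522
Step 2: 1 + 0.09522 = 1.09522
Step 3: Exponent gamma/(gamma-1) = 3.5
Step 4: P0 = 56045 * 1.09522^3.5 = 77053.4 Pa

77053.4


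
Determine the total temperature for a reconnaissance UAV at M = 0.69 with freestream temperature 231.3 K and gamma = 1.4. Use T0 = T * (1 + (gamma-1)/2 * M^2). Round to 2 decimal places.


Step 1: (gamma-1)/2 = 0.2
Step 2: M^2 = 0.4761
Step 3: 1 + 0.2 * 0.4761 = 1.09522
Step 4: T0 = 231.3 * 1.09522 = 253.32 K

253.32


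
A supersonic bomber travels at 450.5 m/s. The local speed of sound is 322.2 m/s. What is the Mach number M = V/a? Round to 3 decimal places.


Step 1: M = V / a = 450.5 / 322.2
Step 2: M = 1.398

1.398


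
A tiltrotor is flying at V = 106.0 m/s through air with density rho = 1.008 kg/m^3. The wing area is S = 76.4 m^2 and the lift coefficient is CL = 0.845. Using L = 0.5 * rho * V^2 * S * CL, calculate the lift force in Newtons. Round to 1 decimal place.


Step 1: Calculate dynamic pressure q = 0.5 * 1.008 * 106.0^2 = 0.5 * 1.008 * 11236.0 = 5662.944 Pa
Step 2: Multiply by wing area and lift coefficient: L = 5662.944 * 76.4 * 0.845
Step 3: L = 432648.9216 * 0.845 = 365588.3 N

365588.3


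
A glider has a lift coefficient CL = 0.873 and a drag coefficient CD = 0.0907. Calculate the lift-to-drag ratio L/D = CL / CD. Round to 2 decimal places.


Step 1: L/D = CL / CD = 0.873 / 0.0907
Step 2: L/D = 9.63

9.63


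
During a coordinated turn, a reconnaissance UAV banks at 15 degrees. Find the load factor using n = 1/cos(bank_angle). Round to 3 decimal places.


Step 1: Convert 15 degrees to radians = 0.261799
Step 2: cos(15 deg) = 0.965926
Step 3: n = 1 / 0.965926 = 1.035

1.035


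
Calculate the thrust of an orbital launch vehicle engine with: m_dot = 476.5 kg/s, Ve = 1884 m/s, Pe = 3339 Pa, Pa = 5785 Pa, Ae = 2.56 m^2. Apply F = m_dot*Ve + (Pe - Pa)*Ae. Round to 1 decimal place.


Step 1: Momentum thrust = m_dot * Ve = 476.5 * 1884 = 897726.0 N
Step 2: Pressure thrust = (Pe - Pa) * Ae = (3339 - 5785) * 2.56 = -6261.76 N
Step 3: Total thrust F = 897726.0 + -6261.76 = 891464.2 N

891464.2


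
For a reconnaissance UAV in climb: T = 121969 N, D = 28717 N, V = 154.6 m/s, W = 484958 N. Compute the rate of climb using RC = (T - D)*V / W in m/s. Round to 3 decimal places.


Step 1: Excess thrust = T - D = 121969 - 28717 = 93252 N
Step 2: Excess power = 93252 * 154.6 = 14416759.2 W
Step 3: RC = 14416759.2 / 484958 = 29.728 m/s

29.728


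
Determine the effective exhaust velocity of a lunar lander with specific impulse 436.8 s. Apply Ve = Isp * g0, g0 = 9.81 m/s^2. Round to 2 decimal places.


Step 1: Ve = Isp * g0 = 436.8 * 9.81
Step 2: Ve = 4285.01 m/s

4285.01


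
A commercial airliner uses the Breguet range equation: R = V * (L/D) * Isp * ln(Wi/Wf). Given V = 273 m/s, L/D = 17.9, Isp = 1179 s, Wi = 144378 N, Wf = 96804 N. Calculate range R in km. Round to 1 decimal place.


Step 1: Coefficient = V * (L/D) * Isp = 273 * 17.9 * 1179 = 5761419.3 m
Step 2: Wi/Wf = 144378 / 96804 = 1.491447
Step 3: ln(1.491447) = 0.399747
Step 4: R = 5761419.3 * 0.399747 = 2303107.5 m = 2303.1 km

2303.1


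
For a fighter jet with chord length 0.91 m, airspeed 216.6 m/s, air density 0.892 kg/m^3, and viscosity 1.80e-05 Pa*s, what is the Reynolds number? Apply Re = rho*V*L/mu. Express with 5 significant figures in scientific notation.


Step 1: Numerator = rho * V * L = 0.892 * 216.6 * 0.91 = 175.818552
Step 2: Re = 175.818552 / 1.80e-05
Step 3: Re = 9.7677e+06

9.7677e+06


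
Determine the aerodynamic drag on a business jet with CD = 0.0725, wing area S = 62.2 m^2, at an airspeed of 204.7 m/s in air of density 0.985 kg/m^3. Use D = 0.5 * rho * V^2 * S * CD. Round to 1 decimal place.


Step 1: Dynamic pressure q = 0.5 * 0.985 * 204.7^2 = 20636.7793 Pa
Step 2: Drag D = q * S * CD = 20636.7793 * 62.2 * 0.0725
Step 3: D = 93061.6 N

93061.6


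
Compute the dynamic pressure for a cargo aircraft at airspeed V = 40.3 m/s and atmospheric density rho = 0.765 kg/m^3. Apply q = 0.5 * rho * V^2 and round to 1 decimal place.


Step 1: V^2 = 40.3^2 = 1624.09
Step 2: q = 0.5 * 0.765 * 1624.09
Step 3: q = 621.2 Pa

621.2


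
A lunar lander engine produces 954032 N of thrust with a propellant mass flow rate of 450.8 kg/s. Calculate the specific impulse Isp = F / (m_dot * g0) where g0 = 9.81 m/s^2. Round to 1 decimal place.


Step 1: m_dot * g0 = 450.8 * 9.81 = 4422.35
Step 2: Isp = 954032 / 4422.35 = 215.7 s

215.7


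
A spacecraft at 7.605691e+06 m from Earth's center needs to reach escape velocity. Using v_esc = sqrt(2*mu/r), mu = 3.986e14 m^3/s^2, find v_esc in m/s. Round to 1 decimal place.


Step 1: 2*mu/r = 2 * 3.986e14 / 7.605691e+06 = 104816248.78
Step 2: v_esc = sqrt(104816248.78) = 10238.0 m/s

10238.0


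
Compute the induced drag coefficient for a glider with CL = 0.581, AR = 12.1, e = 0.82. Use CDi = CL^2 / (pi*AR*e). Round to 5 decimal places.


Step 1: CL^2 = 0.581^2 = 0.337561
Step 2: pi * AR * e = 3.14159 * 12.1 * 0.82 = 31.170882
Step 3: CDi = 0.337561 / 31.170882 = 0.01083

0.01083


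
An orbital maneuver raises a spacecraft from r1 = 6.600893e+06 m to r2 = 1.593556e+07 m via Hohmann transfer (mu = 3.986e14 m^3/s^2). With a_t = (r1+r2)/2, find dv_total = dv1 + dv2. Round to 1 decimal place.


Step 1: Transfer semi-major axis a_t = (6.600893e+06 + 1.593556e+07) / 2 = 1.126823e+07 m
Step 2: v1 (circular at r1) = sqrt(mu/r1) = 7770.83 m/s
Step 3: v_t1 = sqrt(mu*(2/r1 - 1/a_t)) = 9241.09 m/s
Step 4: dv1 = |9241.09 - 7770.83| = 1470.26 m/s
Step 5: v2 (circular at r2) = 5001.32 m/s, v_t2 = 3827.88 m/s
Step 6: dv2 = |5001.32 - 3827.88| = 1173.44 m/s
Step 7: Total delta-v = 1470.26 + 1173.44 = 2643.7 m/s

2643.7


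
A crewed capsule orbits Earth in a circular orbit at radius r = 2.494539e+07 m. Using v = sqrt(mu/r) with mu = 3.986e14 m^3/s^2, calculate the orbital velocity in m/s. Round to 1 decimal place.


Step 1: mu / r = 3.986e14 / 2.494539e+07 = 15978904.3186
Step 2: v = sqrt(15978904.3186) = 3997.4 m/s

3997.4


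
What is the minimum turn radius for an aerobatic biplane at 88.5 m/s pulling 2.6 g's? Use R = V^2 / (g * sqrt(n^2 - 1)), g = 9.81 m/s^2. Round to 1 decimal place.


Step 1: V^2 = 88.5^2 = 7832.25
Step 2: n^2 - 1 = 2.6^2 - 1 = 5.76
Step 3: sqrt(5.76) = 2.4
Step 4: R = 7832.25 / (9.81 * 2.4) = 332.7 m

332.7


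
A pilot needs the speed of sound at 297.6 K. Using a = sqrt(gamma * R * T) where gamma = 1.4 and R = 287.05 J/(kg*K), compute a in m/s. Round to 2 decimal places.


Step 1: gamma * R * T = 1.4 * 287.05 * 297.6 = 119596.512
Step 2: a = sqrt(119596.512) = 345.83 m/s

345.83


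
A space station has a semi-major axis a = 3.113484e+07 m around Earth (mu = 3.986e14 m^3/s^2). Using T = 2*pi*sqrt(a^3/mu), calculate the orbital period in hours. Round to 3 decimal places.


Step 1: a^3 / mu = 3.018144e+22 / 3.986e14 = 7.571861e+07
Step 2: sqrt(7.571861e+07) = 8701.644 s
Step 3: T = 2*pi * 8701.644 = 54674.04 s
Step 4: T in hours = 54674.04 / 3600 = 15.187 hours

15.187


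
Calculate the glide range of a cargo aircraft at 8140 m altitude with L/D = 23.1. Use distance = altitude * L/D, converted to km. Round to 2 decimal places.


Step 1: Glide distance = altitude * L/D = 8140 * 23.1 = 188034.0 m
Step 2: Convert to km: 188034.0 / 1000 = 188.03 km

188.03


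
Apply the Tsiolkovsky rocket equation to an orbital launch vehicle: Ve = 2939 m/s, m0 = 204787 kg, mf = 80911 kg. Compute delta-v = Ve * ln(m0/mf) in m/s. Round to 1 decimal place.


Step 1: Mass ratio m0/mf = 204787 / 80911 = 2.531016
Step 2: ln(2.531016) = 0.928621
Step 3: delta-v = 2939 * 0.928621 = 2729.2 m/s

2729.2


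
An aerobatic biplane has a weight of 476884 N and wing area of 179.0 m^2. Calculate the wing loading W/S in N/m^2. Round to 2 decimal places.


Step 1: Wing loading = W / S = 476884 / 179.0
Step 2: Wing loading = 2664.16 N/m^2

2664.16


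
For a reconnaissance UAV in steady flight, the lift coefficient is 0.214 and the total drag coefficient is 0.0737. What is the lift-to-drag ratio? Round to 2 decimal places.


Step 1: L/D = CL / CD = 0.214 / 0.0737
Step 2: L/D = 2.90

2.90


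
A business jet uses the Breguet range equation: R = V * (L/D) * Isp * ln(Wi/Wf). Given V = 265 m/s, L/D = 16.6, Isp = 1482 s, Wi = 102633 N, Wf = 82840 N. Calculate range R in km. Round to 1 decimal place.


Step 1: Coefficient = V * (L/D) * Isp = 265 * 16.6 * 1482 = 6519318.0 m
Step 2: Wi/Wf = 102633 / 82840 = 1.23893
Step 3: ln(1.23893) = 0.214248
Step 4: R = 6519318.0 * 0.214248 = 1396754.0 m = 1396.8 km

1396.8


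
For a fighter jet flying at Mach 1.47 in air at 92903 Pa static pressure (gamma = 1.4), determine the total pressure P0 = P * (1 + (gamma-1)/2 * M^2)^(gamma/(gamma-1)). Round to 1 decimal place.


Step 1: (gamma-1)/2 * M^2 = 0.2 * 2.1609 = 0.43218
Step 2: 1 + 0.43218 = 1.43218
Step 3: Exponent gamma/(gamma-1) = 3.5
Step 4: P0 = 92903 * 1.43218^3.5 = 326603.9 Pa

326603.9


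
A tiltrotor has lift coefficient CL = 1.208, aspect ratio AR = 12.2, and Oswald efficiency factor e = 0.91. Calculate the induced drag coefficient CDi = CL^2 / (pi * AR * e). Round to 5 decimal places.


Step 1: CL^2 = 1.208^2 = 1.459264
Step 2: pi * AR * e = 3.14159 * 12.2 * 0.91 = 34.877962
Step 3: CDi = 1.459264 / 34.877962 = 0.04184

0.04184


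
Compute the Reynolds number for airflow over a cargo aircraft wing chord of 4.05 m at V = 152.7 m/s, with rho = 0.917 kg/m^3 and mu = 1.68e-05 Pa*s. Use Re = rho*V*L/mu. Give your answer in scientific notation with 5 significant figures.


Step 1: Numerator = rho * V * L = 0.917 * 152.7 * 4.05 = 567.104895
Step 2: Re = 567.104895 / 1.68e-05
Step 3: Re = 3.3756e+07

3.3756e+07


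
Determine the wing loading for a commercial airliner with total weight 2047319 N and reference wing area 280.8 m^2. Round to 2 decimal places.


Step 1: Wing loading = W / S = 2047319 / 280.8
Step 2: Wing loading = 7291.02 N/m^2

7291.02


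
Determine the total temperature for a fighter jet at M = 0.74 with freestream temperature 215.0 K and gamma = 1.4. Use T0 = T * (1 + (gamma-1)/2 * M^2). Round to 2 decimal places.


Step 1: (gamma-1)/2 = 0.2
Step 2: M^2 = 0.5476
Step 3: 1 + 0.2 * 0.5476 = 1.10952
Step 4: T0 = 215.0 * 1.10952 = 238.55 K

238.55


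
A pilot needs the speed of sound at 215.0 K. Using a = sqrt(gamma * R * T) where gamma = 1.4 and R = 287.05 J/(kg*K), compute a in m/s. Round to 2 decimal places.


Step 1: gamma * R * T = 1.4 * 287.05 * 215.0 = 86402.05
Step 2: a = sqrt(86402.05) = 293.94 m/s

293.94


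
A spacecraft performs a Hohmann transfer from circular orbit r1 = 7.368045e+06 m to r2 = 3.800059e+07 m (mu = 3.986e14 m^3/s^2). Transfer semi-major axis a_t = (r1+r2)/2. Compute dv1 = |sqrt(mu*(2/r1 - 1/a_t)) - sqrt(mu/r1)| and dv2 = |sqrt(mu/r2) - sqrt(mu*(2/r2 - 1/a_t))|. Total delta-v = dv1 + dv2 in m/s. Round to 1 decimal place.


Step 1: Transfer semi-major axis a_t = (7.368045e+06 + 3.800059e+07) / 2 = 2.268432e+07 m
Step 2: v1 (circular at r1) = sqrt(mu/r1) = 7355.17 m/s
Step 3: v_t1 = sqrt(mu*(2/r1 - 1/a_t)) = 9519.73 m/s
Step 4: dv1 = |9519.73 - 7355.17| = 2164.57 m/s
Step 5: v2 (circular at r2) = 3238.72 m/s, v_t2 = 1845.81 m/s
Step 6: dv2 = |3238.72 - 1845.81| = 1392.91 m/s
Step 7: Total delta-v = 2164.57 + 1392.91 = 3557.5 m/s

3557.5


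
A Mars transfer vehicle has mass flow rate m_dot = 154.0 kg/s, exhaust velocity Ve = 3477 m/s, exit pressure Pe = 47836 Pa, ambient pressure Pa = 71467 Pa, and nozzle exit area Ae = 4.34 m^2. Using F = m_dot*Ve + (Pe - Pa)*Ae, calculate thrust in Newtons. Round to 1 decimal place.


Step 1: Momentum thrust = m_dot * Ve = 154.0 * 3477 = 535458.0 N
Step 2: Pressure thrust = (Pe - Pa) * Ae = (47836 - 71467) * 4.34 = -102558.54 N
Step 3: Total thrust F = 535458.0 + -102558.54 = 432899.5 N

432899.5


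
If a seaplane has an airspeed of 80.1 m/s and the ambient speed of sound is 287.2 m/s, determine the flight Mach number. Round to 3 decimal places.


Step 1: M = V / a = 80.1 / 287.2
Step 2: M = 0.279

0.279


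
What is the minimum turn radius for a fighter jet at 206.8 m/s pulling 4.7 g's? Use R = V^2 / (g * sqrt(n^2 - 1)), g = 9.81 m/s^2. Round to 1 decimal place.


Step 1: V^2 = 206.8^2 = 42766.24
Step 2: n^2 - 1 = 4.7^2 - 1 = 21.09
Step 3: sqrt(21.09) = 4.592385
Step 4: R = 42766.24 / (9.81 * 4.592385) = 949.3 m

949.3


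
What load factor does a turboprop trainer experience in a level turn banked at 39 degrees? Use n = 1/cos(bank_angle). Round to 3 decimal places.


Step 1: Convert 39 degrees to radians = 0.680678
Step 2: cos(39 deg) = 0.777146
Step 3: n = 1 / 0.777146 = 1.287

1.287


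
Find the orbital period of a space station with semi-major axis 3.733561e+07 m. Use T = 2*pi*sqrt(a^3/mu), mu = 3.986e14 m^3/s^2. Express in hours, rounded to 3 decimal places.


Step 1: a^3 / mu = 5.204389e+22 / 3.986e14 = 1.305667e+08
Step 2: sqrt(1.305667e+08) = 11426.5791 s
Step 3: T = 2*pi * 11426.5791 = 71795.31 s
Step 4: T in hours = 71795.31 / 3600 = 19.943 hours

19.943


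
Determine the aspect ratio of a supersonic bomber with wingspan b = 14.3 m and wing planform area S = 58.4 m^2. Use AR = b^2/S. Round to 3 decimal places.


Step 1: b^2 = 14.3^2 = 204.49
Step 2: AR = 204.49 / 58.4 = 3.502

3.502


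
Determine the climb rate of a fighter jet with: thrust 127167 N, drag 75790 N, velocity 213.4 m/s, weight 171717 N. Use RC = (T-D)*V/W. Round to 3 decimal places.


Step 1: Excess thrust = T - D = 127167 - 75790 = 51377 N
Step 2: Excess power = 51377 * 213.4 = 10963851.8 W
Step 3: RC = 10963851.8 / 171717 = 63.848 m/s

63.848


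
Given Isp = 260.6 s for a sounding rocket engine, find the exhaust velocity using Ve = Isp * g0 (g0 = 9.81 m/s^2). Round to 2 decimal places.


Step 1: Ve = Isp * g0 = 260.6 * 9.81
Step 2: Ve = 2556.49 m/s

2556.49


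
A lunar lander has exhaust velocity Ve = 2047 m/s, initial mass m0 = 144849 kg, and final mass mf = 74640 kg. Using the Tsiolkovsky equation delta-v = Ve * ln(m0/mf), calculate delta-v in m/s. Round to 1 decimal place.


Step 1: Mass ratio m0/mf = 144849 / 74640 = 1.940635
Step 2: ln(1.940635) = 0.663015
Step 3: delta-v = 2047 * 0.663015 = 1357.2 m/s

1357.2


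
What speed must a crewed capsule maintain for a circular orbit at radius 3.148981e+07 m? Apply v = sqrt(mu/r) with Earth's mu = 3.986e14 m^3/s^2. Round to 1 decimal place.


Step 1: mu / r = 3.986e14 / 3.148981e+07 = 12658063.0369
Step 2: v = sqrt(12658063.0369) = 3557.8 m/s

3557.8


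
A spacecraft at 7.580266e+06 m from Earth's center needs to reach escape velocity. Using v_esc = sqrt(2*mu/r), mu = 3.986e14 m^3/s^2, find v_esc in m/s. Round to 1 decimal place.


Step 1: 2*mu/r = 2 * 3.986e14 / 7.580266e+06 = 105167813.3722
Step 2: v_esc = sqrt(105167813.3722) = 10255.1 m/s

10255.1


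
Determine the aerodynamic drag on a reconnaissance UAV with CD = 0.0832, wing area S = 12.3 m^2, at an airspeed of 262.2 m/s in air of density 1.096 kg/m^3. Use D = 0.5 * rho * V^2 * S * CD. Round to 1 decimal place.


Step 1: Dynamic pressure q = 0.5 * 1.096 * 262.2^2 = 37674.3643 Pa
Step 2: Drag D = q * S * CD = 37674.3643 * 12.3 * 0.0832
Step 3: D = 38554.4 N

38554.4


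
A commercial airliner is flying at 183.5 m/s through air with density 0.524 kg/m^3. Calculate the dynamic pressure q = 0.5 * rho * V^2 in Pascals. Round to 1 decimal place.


Step 1: V^2 = 183.5^2 = 33672.25
Step 2: q = 0.5 * 0.524 * 33672.25
Step 3: q = 8822.1 Pa

8822.1


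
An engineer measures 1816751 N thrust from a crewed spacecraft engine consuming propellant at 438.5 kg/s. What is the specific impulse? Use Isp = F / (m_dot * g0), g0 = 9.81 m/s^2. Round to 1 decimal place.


Step 1: m_dot * g0 = 438.5 * 9.81 = 4301.69
Step 2: Isp = 1816751 / 4301.69 = 422.3 s

422.3


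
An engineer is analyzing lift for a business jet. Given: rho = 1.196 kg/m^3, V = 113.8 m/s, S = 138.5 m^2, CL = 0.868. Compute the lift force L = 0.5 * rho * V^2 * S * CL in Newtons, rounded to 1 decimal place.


Step 1: Calculate dynamic pressure q = 0.5 * 1.196 * 113.8^2 = 0.5 * 1.196 * 12950.44 = 7744.3631 Pa
Step 2: Multiply by wing area and lift coefficient: L = 7744.3631 * 138.5 * 0.868
Step 3: L = 1072594.2921 * 0.868 = 931011.8 N

931011.8


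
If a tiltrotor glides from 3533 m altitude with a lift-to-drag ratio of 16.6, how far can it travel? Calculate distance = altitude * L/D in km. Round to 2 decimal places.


Step 1: Glide distance = altitude * L/D = 3533 * 16.6 = 58647.8 m
Step 2: Convert to km: 58647.8 / 1000 = 58.65 km

58.65


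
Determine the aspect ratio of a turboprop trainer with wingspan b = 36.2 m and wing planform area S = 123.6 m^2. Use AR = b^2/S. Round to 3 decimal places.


Step 1: b^2 = 36.2^2 = 1310.44
Step 2: AR = 1310.44 / 123.6 = 10.602

10.602


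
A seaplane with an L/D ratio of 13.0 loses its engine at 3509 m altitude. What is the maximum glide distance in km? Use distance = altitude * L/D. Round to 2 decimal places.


Step 1: Glide distance = altitude * L/D = 3509 * 13.0 = 45617.0 m
Step 2: Convert to km: 45617.0 / 1000 = 45.62 km

45.62


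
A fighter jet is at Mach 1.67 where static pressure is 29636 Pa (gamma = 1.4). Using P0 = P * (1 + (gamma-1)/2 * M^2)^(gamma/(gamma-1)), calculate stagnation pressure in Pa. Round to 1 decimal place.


Step 1: (gamma-1)/2 * M^2 = 0.2 * 2.7889 = 0.55778
Step 2: 1 + 0.55778 = 1.55778
Step 3: Exponent gamma/(gamma-1) = 3.5
Step 4: P0 = 29636 * 1.55778^3.5 = 139827.0 Pa

139827.0


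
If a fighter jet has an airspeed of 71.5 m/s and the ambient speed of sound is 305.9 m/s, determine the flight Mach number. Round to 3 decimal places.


Step 1: M = V / a = 71.5 / 305.9
Step 2: M = 0.234

0.234


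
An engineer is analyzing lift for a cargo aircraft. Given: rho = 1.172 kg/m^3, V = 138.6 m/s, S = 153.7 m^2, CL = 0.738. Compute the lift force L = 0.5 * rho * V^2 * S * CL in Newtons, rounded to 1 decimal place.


Step 1: Calculate dynamic pressure q = 0.5 * 1.172 * 138.6^2 = 0.5 * 1.172 * 19209.96 = 11257.0366 Pa
Step 2: Multiply by wing area and lift coefficient: L = 11257.0366 * 153.7 * 0.738
Step 3: L = 1730206.5193 * 0.738 = 1276892.4 N

1276892.4


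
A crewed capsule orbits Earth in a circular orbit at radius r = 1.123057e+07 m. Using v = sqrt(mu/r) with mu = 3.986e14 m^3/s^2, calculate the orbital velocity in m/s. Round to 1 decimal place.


Step 1: mu / r = 3.986e14 / 1.123057e+07 = 35492410.4476
Step 2: v = sqrt(35492410.4476) = 5957.6 m/s

5957.6


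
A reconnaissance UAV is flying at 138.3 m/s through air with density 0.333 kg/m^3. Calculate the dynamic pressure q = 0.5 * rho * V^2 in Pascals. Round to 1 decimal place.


Step 1: V^2 = 138.3^2 = 19126.89
Step 2: q = 0.5 * 0.333 * 19126.89
Step 3: q = 3184.6 Pa

3184.6


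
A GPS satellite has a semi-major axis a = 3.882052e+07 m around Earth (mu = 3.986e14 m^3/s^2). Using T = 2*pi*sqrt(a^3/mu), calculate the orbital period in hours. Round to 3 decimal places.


Step 1: a^3 / mu = 5.850380e+22 / 3.986e14 = 1.467732e+08
Step 2: sqrt(1.467732e+08) = 12114.9988 s
Step 3: T = 2*pi * 12114.9988 = 76120.78 s
Step 4: T in hours = 76120.78 / 3600 = 21.145 hours

21.145


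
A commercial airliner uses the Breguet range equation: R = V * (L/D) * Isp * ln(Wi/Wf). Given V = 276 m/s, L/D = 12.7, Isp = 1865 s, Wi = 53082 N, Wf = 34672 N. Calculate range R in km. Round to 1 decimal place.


Step 1: Coefficient = V * (L/D) * Isp = 276 * 12.7 * 1865 = 6537198.0 m
Step 2: Wi/Wf = 53082 / 34672 = 1.530976
Step 3: ln(1.530976) = 0.425905
Step 4: R = 6537198.0 * 0.425905 = 2784228.2 m = 2784.2 km

2784.2


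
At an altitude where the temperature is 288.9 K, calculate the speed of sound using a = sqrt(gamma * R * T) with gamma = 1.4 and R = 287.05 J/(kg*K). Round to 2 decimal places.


Step 1: gamma * R * T = 1.4 * 287.05 * 288.9 = 116100.243
Step 2: a = sqrt(116100.243) = 340.73 m/s

340.73


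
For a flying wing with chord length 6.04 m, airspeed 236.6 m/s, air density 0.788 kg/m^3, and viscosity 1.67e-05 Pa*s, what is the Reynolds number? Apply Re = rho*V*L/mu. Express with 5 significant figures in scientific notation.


Step 1: Numerator = rho * V * L = 0.788 * 236.6 * 6.04 = 1126.102432
Step 2: Re = 1126.102432 / 1.67e-05
Step 3: Re = 6.7431e+07

6.7431e+07


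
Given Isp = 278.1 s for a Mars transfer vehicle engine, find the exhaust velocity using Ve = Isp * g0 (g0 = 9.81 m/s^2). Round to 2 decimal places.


Step 1: Ve = Isp * g0 = 278.1 * 9.81
Step 2: Ve = 2728.16 m/s

2728.16


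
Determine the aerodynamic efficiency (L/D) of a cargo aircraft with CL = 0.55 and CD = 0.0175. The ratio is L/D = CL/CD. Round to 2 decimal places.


Step 1: L/D = CL / CD = 0.55 / 0.0175
Step 2: L/D = 31.43

31.43


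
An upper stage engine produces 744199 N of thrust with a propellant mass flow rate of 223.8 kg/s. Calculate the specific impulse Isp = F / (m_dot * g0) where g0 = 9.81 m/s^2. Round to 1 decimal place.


Step 1: m_dot * g0 = 223.8 * 9.81 = 2195.48
Step 2: Isp = 744199 / 2195.48 = 339.0 s

339.0


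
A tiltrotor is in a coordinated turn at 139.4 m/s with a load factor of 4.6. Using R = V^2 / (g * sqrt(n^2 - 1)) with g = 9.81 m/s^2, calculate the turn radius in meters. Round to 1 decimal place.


Step 1: V^2 = 139.4^2 = 19432.36
Step 2: n^2 - 1 = 4.6^2 - 1 = 20.16
Step 3: sqrt(20.16) = 4.489989
Step 4: R = 19432.36 / (9.81 * 4.489989) = 441.2 m

441.2


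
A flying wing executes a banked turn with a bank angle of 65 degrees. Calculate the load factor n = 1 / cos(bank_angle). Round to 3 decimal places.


Step 1: Convert 65 degrees to radians = 1.134464
Step 2: cos(65 deg) = 0.422618
Step 3: n = 1 / 0.422618 = 2.366

2.366


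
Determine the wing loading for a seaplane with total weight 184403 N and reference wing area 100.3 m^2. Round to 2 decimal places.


Step 1: Wing loading = W / S = 184403 / 100.3
Step 2: Wing loading = 1838.51 N/m^2

1838.51


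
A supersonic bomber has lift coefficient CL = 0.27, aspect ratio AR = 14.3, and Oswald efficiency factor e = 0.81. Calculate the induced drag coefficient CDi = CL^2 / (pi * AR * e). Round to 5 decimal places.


Step 1: CL^2 = 0.27^2 = 0.0729
Step 2: pi * AR * e = 3.14159 * 14.3 * 0.81 = 36.389068
Step 3: CDi = 0.0729 / 36.389068 = 0.00200

0.00200


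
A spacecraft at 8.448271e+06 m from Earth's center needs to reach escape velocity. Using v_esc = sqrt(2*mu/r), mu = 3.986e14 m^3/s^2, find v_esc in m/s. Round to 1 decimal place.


Step 1: 2*mu/r = 2 * 3.986e14 / 8.448271e+06 = 94362503.2862
Step 2: v_esc = sqrt(94362503.2862) = 9714.0 m/s

9714.0


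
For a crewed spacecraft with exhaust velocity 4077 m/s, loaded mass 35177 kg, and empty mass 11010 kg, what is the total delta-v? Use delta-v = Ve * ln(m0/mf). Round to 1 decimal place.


Step 1: Mass ratio m0/mf = 35177 / 11010 = 3.195005
Step 2: ln(3.195005) = 1.161589
Step 3: delta-v = 4077 * 1.161589 = 4735.8 m/s

4735.8


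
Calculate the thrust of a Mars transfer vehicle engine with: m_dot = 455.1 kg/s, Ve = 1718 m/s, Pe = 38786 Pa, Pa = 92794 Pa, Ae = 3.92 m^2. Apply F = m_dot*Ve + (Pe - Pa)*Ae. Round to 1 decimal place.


Step 1: Momentum thrust = m_dot * Ve = 455.1 * 1718 = 781861.8 N
Step 2: Pressure thrust = (Pe - Pa) * Ae = (38786 - 92794) * 3.92 = -211711.36 N
Step 3: Total thrust F = 781861.8 + -211711.36 = 570150.4 N

570150.4


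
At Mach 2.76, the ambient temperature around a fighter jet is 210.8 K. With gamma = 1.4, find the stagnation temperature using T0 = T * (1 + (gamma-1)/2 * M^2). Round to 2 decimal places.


Step 1: (gamma-1)/2 = 0.2
Step 2: M^2 = 7.6176
Step 3: 1 + 0.2 * 7.6176 = 2.52352
Step 4: T0 = 210.8 * 2.52352 = 531.96 K

531.96


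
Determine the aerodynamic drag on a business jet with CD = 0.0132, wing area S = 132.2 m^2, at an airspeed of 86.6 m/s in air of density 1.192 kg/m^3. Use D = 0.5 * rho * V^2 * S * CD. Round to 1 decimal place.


Step 1: Dynamic pressure q = 0.5 * 1.192 * 86.6^2 = 4469.7378 Pa
Step 2: Drag D = q * S * CD = 4469.7378 * 132.2 * 0.0132
Step 3: D = 7799.9 N

7799.9


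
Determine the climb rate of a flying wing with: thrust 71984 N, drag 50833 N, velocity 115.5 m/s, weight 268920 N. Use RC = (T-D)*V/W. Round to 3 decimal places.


Step 1: Excess thrust = T - D = 71984 - 50833 = 21151 N
Step 2: Excess power = 21151 * 115.5 = 2442940.5 W
Step 3: RC = 2442940.5 / 268920 = 9.084 m/s

9.084


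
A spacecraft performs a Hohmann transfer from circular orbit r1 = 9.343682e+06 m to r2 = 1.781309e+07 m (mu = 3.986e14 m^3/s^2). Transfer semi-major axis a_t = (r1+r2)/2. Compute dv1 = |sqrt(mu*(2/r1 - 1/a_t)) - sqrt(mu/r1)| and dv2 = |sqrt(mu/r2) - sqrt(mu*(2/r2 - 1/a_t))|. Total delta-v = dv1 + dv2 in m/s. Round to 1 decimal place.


Step 1: Transfer semi-major axis a_t = (9.343682e+06 + 1.781309e+07) / 2 = 1.357839e+07 m
Step 2: v1 (circular at r1) = sqrt(mu/r1) = 6531.45 m/s
Step 3: v_t1 = sqrt(mu*(2/r1 - 1/a_t)) = 7480.92 m/s
Step 4: dv1 = |7480.92 - 6531.45| = 949.47 m/s
Step 5: v2 (circular at r2) = 4730.41 m/s, v_t2 = 3924.04 m/s
Step 6: dv2 = |4730.41 - 3924.04| = 806.37 m/s
Step 7: Total delta-v = 949.47 + 806.37 = 1755.8 m/s

1755.8


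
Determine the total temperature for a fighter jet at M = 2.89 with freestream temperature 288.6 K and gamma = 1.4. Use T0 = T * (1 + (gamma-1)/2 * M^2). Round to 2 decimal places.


Step 1: (gamma-1)/2 = 0.2
Step 2: M^2 = 8.3521
Step 3: 1 + 0.2 * 8.3521 = 2.67042
Step 4: T0 = 288.6 * 2.67042 = 770.68 K

770.68


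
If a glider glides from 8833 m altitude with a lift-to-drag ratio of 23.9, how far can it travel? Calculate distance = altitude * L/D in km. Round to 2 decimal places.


Step 1: Glide distance = altitude * L/D = 8833 * 23.9 = 211108.7 m
Step 2: Convert to km: 211108.7 / 1000 = 211.11 km

211.11


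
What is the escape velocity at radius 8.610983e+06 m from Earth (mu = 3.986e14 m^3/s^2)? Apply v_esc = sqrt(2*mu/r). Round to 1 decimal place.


Step 1: 2*mu/r = 2 * 3.986e14 / 8.610983e+06 = 92579441.8593
Step 2: v_esc = sqrt(92579441.8593) = 9621.8 m/s

9621.8


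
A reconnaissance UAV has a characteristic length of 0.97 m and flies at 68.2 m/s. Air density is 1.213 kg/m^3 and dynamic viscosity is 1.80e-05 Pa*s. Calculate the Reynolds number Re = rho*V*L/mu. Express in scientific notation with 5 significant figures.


Step 1: Numerator = rho * V * L = 1.213 * 68.2 * 0.97 = 80.244802
Step 2: Re = 80.244802 / 1.80e-05
Step 3: Re = 4.4580e+06

4.4580e+06


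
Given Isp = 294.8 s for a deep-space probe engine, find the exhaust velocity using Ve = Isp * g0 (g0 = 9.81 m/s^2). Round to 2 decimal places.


Step 1: Ve = Isp * g0 = 294.8 * 9.81
Step 2: Ve = 2891.99 m/s

2891.99


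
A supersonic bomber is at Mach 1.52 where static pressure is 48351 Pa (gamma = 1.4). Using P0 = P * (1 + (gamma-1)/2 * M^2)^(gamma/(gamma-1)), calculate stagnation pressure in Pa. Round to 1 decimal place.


Step 1: (gamma-1)/2 * M^2 = 0.2 * 2.3104 = 0.46208
Step 2: 1 + 0.46208 = 1.46208
Step 3: Exponent gamma/(gamma-1) = 3.5
Step 4: P0 = 48351 * 1.46208^3.5 = 182727.7 Pa

182727.7


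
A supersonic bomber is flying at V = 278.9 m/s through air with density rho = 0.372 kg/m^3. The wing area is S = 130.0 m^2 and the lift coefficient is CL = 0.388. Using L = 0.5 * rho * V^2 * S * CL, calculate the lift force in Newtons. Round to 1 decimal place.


Step 1: Calculate dynamic pressure q = 0.5 * 0.372 * 278.9^2 = 0.5 * 0.372 * 77785.21 = 14468.0491 Pa
Step 2: Multiply by wing area and lift coefficient: L = 14468.0491 * 130.0 * 0.388
Step 3: L = 1880846.3778 * 0.388 = 729768.4 N

729768.4


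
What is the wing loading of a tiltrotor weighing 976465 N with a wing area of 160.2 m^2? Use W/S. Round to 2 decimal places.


Step 1: Wing loading = W / S = 976465 / 160.2
Step 2: Wing loading = 6095.29 N/m^2

6095.29


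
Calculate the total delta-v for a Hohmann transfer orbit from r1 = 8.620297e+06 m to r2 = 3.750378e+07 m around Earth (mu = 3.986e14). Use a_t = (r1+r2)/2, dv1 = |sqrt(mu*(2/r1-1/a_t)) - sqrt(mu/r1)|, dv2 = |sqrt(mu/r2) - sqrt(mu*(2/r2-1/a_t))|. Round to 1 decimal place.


Step 1: Transfer semi-major axis a_t = (8.620297e+06 + 3.750378e+07) / 2 = 2.306204e+07 m
Step 2: v1 (circular at r1) = sqrt(mu/r1) = 6799.98 m/s
Step 3: v_t1 = sqrt(mu*(2/r1 - 1/a_t)) = 8671.54 m/s
Step 4: dv1 = |8671.54 - 6799.98| = 1871.56 m/s
Step 5: v2 (circular at r2) = 3260.1 m/s, v_t2 = 1993.17 m/s
Step 6: dv2 = |3260.1 - 1993.17| = 1266.94 m/s
Step 7: Total delta-v = 1871.56 + 1266.94 = 3138.5 m/s

3138.5


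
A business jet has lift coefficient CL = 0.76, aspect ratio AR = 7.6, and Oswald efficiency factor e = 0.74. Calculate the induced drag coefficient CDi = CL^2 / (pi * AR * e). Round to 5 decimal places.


Step 1: CL^2 = 0.76^2 = 0.5776
Step 2: pi * AR * e = 3.14159 * 7.6 * 0.74 = 17.668317
Step 3: CDi = 0.5776 / 17.668317 = 0.03269

0.03269


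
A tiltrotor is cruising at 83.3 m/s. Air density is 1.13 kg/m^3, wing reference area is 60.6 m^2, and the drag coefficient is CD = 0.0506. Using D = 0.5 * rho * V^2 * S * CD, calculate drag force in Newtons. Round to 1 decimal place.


Step 1: Dynamic pressure q = 0.5 * 1.13 * 83.3^2 = 3920.4728 Pa
Step 2: Drag D = q * S * CD = 3920.4728 * 60.6 * 0.0506
Step 3: D = 12021.6 N

12021.6


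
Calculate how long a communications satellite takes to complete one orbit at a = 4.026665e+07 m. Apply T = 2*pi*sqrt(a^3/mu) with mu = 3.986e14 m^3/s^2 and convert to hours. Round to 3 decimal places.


Step 1: a^3 / mu = 6.528847e+22 / 3.986e14 = 1.637945e+08
Step 2: sqrt(1.637945e+08) = 12798.2209 s
Step 3: T = 2*pi * 12798.2209 = 80413.59 s
Step 4: T in hours = 80413.59 / 3600 = 22.337 hours

22.337


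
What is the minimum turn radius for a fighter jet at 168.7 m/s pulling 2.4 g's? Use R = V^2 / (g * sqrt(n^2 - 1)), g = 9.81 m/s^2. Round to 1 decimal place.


Step 1: V^2 = 168.7^2 = 28459.69
Step 2: n^2 - 1 = 2.4^2 - 1 = 4.76
Step 3: sqrt(4.76) = 2.181742
Step 4: R = 28459.69 / (9.81 * 2.181742) = 1329.7 m

1329.7


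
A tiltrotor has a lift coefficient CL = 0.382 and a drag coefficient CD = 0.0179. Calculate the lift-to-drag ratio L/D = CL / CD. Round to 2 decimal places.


Step 1: L/D = CL / CD = 0.382 / 0.0179
Step 2: L/D = 21.34

21.34


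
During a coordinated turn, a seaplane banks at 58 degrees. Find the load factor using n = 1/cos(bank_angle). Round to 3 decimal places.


Step 1: Convert 58 degrees to radians = 1.012291
Step 2: cos(58 deg) = 0.529919
Step 3: n = 1 / 0.529919 = 1.887

1.887


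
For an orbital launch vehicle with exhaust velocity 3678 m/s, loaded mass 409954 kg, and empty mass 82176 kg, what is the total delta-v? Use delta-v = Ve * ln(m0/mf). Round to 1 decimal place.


Step 1: Mass ratio m0/mf = 409954 / 82176 = 4.988732
Step 2: ln(4.988732) = 1.607182
Step 3: delta-v = 3678 * 1.607182 = 5911.2 m/s

5911.2


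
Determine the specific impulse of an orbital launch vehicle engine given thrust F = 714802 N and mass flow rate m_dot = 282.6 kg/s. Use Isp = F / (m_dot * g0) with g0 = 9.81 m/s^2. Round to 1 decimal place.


Step 1: m_dot * g0 = 282.6 * 9.81 = 2772.31
Step 2: Isp = 714802 / 2772.31 = 257.8 s

257.8


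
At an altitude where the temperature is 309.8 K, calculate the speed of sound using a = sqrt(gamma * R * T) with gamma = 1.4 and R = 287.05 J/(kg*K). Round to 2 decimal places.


Step 1: gamma * R * T = 1.4 * 287.05 * 309.8 = 124499.326
Step 2: a = sqrt(124499.326) = 352.84 m/s

352.84


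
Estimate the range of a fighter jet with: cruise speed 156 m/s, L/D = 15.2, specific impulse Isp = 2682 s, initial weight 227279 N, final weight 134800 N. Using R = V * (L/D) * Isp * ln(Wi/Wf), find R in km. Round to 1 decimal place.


Step 1: Coefficient = V * (L/D) * Isp = 156 * 15.2 * 2682 = 6359558.4 m
Step 2: Wi/Wf = 227279 / 134800 = 1.686046
Step 3: ln(1.686046) = 0.522386
Step 4: R = 6359558.4 * 0.522386 = 3322145.2 m = 3322.1 km

3322.1


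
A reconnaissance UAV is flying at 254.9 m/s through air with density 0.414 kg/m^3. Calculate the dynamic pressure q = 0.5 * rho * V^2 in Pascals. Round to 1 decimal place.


Step 1: V^2 = 254.9^2 = 64974.01
Step 2: q = 0.5 * 0.414 * 64974.01
Step 3: q = 13449.6 Pa

13449.6


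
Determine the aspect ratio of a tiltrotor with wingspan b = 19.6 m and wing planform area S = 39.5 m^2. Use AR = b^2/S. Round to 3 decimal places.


Step 1: b^2 = 19.6^2 = 384.16
Step 2: AR = 384.16 / 39.5 = 9.726

9.726


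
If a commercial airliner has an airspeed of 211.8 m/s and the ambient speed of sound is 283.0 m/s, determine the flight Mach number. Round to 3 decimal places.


Step 1: M = V / a = 211.8 / 283.0
Step 2: M = 0.748

0.748


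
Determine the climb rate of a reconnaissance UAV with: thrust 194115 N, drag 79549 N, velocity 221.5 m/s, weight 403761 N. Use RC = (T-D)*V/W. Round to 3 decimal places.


Step 1: Excess thrust = T - D = 194115 - 79549 = 114566 N
Step 2: Excess power = 114566 * 221.5 = 25376369.0 W
Step 3: RC = 25376369.0 / 403761 = 62.850 m/s

62.850


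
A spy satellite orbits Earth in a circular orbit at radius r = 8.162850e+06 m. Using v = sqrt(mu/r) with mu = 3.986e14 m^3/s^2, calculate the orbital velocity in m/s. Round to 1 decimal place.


Step 1: mu / r = 3.986e14 / 8.162850e+06 = 48830984.2763
Step 2: v = sqrt(48830984.2763) = 6987.9 m/s

6987.9


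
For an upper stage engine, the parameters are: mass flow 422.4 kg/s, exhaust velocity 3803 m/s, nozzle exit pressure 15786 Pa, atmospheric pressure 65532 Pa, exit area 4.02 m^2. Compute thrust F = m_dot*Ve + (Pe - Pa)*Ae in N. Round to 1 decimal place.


Step 1: Momentum thrust = m_dot * Ve = 422.4 * 3803 = 1606387.2 N
Step 2: Pressure thrust = (Pe - Pa) * Ae = (15786 - 65532) * 4.02 = -199978.92 N
Step 3: Total thrust F = 1606387.2 + -199978.92 = 1406408.3 N

1406408.3


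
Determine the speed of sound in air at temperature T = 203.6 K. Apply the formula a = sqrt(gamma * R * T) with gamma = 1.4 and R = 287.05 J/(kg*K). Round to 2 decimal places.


Step 1: gamma * R * T = 1.4 * 287.05 * 203.6 = 81820.732
Step 2: a = sqrt(81820.732) = 286.04 m/s

286.04
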